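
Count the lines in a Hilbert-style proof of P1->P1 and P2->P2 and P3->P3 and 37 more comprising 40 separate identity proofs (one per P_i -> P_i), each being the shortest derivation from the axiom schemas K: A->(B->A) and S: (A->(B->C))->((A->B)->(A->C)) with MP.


The shortest proof of A->A from K and S in the Hilbert calculus has exactly 5 lines:
(1) K instance A->((A->A)->A), (2) S instance, (3) MP on 1,2, (4) K instance A->(A->A), (5) MP on 3,4.
For 40 independent identities: 40 * 5 = 200 lines total.

200


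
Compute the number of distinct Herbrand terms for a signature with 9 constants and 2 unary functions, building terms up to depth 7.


Herbrand terms by depth:
Depth 0: 9 constants
Depth 1: 18 new terms (running total: 27)
Depth 2: 36 new terms (running total: 63)
Depth 3: 72 new terms (running total: 135)
Depth 4: 144 new terms (running total: 279)
Depth 5: 288 new terms (running total: 567)
Depth 6: 576 new terms (running total: 1143)
Depth 7: 1152 new terms (running total: 2295)
Total distinct ground terms = 2295

2295


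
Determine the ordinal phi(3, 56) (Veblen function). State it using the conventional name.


phi(3, 56):
phi(3, beta) = eta_beta (the beta-th eta number, fixed point of zeta).
phi(3, 56) = eta_56

eta_56


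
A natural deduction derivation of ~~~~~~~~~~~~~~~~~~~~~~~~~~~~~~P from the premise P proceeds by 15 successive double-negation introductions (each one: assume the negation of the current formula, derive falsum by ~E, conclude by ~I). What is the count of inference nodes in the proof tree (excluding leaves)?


Each double-negation introduction (from C infer ~~C) uses 2 inference nodes: one ~E (C and ~C give falsum) and one ~I (discharge ~C).
15 double negations = 15 * 2 = 30 inference nodes.

30


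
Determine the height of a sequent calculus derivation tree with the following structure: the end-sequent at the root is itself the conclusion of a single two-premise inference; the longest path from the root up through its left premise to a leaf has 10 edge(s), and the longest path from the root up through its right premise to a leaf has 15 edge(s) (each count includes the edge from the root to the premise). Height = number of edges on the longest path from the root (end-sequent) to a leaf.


Longest path through the left premise: 10 edges (measured from the branching sequent)
Longest path through the right premise: 15 edges
Height of the subtree rooted at the branching sequent: max(10, 15) = 15
The branching sequent is the root itself.
Total height = 15

15


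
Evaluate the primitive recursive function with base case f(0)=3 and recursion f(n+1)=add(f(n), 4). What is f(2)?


f(0) = 3
f(1) = add(f(0), 4) = add(3, 4) = 7
f(2) = add(f(1), 4) = add(7, 4) = 11


11


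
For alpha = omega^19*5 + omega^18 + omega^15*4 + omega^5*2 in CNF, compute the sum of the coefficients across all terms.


CNF: omega^19*5 + omega^18 + omega^15*4 + omega^5*2
Coefficients: 5 + 1 + 4 + 2 = 12

12


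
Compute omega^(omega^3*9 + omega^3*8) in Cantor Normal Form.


omega^(omega^3*9 + omega^3*8):
Both terms of the exponent have the same exponent 3, so they merge: omega^3*9 + omega^3*8 = omega^3*(9+8) = omega^3*17.
omega raised to a CNF ordinal is a single CNF term: Result = omega^(omega^3*17)

omega^(omega^3*17)


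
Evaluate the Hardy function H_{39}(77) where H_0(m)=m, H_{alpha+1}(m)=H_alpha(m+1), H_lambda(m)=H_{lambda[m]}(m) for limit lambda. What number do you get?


H_39(77):
For finite ordinals k, H_k(n) = n + k (each successor step adds 1).
H_39(77) = 77 + 39 = 116

116


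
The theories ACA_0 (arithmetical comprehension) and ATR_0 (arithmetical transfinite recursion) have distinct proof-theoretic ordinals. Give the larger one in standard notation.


Proof-theoretic ordinal of ACA_0 (arithmetical comprehension): epsilon_0
Proof-theoretic ordinal of ATR_0 (arithmetical transfinite recursion): Gamma_0
Comparing: epsilon_0 < Gamma_0.
The larger ordinal is Gamma_0 (from ATR_0 (arithmetical transfinite recursion)).

Gamma_0


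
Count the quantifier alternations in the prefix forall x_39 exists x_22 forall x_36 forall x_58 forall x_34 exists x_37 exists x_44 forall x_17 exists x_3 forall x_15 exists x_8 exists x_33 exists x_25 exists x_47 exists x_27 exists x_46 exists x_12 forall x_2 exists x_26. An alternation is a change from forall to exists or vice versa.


Walk the prefix and count type changes:
  position 1: forall -> exists <-- alternation
  position 2: exists -> forall <-- alternation
  position 3: forall -> forall
  position 4: forall -> forall
  position 5: forall -> exists <-- alternation
  position 6: exists -> exists
  position 7: exists -> forall <-- alternation
  position 8: forall -> exists <-- alternation
  position 9: exists -> forall <-- alternation
  position 10: forall -> exists <-- alternation
  position 11: exists -> exists
  position 12: exists -> exists
  position 13: exists -> exists
  position 14: exists -> exists
  position 15: exists -> exists
  position 16: exists -> exists
  position 17: exists -> forall <-- alternation
  position 18: forall -> exists <-- alternation
Total alternations = 9

9


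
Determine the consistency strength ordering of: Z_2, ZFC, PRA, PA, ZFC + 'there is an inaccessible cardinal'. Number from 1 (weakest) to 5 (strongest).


Ordering by consistency strength:
1. PRA
2. PA
3. Z_2
4. ZFC
5. ZFC + 'there is an inaccessible cardinal'


Z_2=3, ZFC=4, PRA=1, PA=2, ZFC + 'there is an inaccessible cardinal'=5


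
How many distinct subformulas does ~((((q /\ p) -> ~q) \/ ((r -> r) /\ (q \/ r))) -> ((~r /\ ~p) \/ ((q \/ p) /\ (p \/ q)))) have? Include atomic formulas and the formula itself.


Formula: ~((((q /\ p) -> ~q) \/ ((r -> r) /\ (q \/ r))) -> ((~r /\ ~p) \/ ((q \/ p) /\ (p \/ q))))
Subformulas found:
  1. r
  2. q
  3. p
  4. ~p
  5. ~r
  6. ~q
  7. (q /\ p)
  8. (q \/ p)
  9. (q \/ r)
  10. (r -> r)
  11. (p \/ q)
  12. (~r /\ ~p)
  13. ((q /\ p) -> ~q)
  14. ((q \/ p) /\ (p \/ q))
  15. ((r -> r) /\ (q \/ r))
  16. ((~r /\ ~p) \/ ((q \/ p) /\ (p \/ q)))
  17. (((q /\ p) -> ~q) \/ ((r -> r) /\ (q \/ r)))
  18. ((((q /\ p) -> ~q) \/ ((r -> r) /\ (q \/ r))) -> ((~r /\ ~p) \/ ((q \/ p) /\ (p \/ q))))
  19. ~((((q /\ p) -> ~q) \/ ((r -> r) /\ (q \/ r))) -> ((~r /\ ~p) \/ ((q \/ p) /\ (p \/ q))))
Total distinct subformulas = 19

19


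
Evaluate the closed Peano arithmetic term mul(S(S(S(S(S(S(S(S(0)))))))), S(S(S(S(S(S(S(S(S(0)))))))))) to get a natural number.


mul(S^8(0), S^9(0)):
S^8(0) = 8
S^9(0) = 9
8 * 9 = 72

72


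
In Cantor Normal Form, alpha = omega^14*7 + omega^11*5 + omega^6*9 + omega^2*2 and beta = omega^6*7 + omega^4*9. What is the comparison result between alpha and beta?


Compare term by term from highest exponent:
alpha = omega^14*7 + omega^11*5 + omega^6*9 + omega^2*2
beta = omega^6*7 + omega^4*9
Term 1: alpha has omega^14*7, beta has omega^6*7
Term 2: alpha has omega^11*5, beta has omega^4*9
Term 3: alpha has omega^6*9, beta has omega^0*0
Term 4: alpha has omega^2*2, beta has omega^0*0
Result: alpha > beta

alpha > beta


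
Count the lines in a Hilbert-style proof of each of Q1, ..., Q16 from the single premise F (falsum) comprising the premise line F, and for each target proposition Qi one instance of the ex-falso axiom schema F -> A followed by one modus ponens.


Ex falso, line by line:
- 1 premise line (F)
- 16 targets, each needing 1 axiom instance (F -> Qi) + 1 MP = 2 lines: 2 * 16 = 32
Total = 1 + 32 = 33 lines.

33


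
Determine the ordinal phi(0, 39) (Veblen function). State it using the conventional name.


phi(0, 39):
phi(0, beta) = omega^beta by definition.
phi(0, 39) = omega^39

omega^39


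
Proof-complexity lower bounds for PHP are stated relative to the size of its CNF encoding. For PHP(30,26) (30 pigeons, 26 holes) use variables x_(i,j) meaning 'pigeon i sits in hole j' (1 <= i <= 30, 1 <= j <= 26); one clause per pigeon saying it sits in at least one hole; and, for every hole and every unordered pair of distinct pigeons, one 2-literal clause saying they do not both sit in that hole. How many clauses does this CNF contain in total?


PHP(30,26): 30 pigeons, 26 holes, 30*26 = 780 variables.
- pigeon clauses: one per pigeon -> 30 clauses
- hole clauses: 26 holes * C(30,2) = 26 * 435 -> 11310 clauses
Total clauses = 30 + 11310 = 11340

11340


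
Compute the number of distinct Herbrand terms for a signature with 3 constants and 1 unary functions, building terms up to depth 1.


Herbrand terms by depth:
Depth 0: 3 constants
Depth 1: 3 new terms (running total: 6)
Total distinct ground terms = 6

6


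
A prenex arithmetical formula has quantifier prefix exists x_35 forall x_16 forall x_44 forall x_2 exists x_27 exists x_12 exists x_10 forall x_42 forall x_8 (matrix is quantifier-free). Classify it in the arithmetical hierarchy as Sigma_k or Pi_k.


Leading quantifier is exists, so the class is Sigma.
Number of quantifier blocks = alternations + 1 = 3 + 1 = 4.
Classification: Sigma_4

Sigma_4


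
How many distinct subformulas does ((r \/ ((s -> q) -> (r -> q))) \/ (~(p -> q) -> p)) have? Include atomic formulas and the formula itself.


Formula: ((r \/ ((s -> q) -> (r -> q))) \/ (~(p -> q) -> p))
Subformulas found:
  1. q
  2. s
  3. r
  4. p
  5. (r -> q)
  6. (s -> q)
  7. (p -> q)
  8. ~(p -> q)
  9. (~(p -> q) -> p)
  10. ((s -> q) -> (r -> q))
  11. (r \/ ((s -> q) -> (r -> q)))
  12. ((r \/ ((s -> q) -> (r -> q))) \/ (~(p -> q) -> p))
Total distinct subformulas = 12

12


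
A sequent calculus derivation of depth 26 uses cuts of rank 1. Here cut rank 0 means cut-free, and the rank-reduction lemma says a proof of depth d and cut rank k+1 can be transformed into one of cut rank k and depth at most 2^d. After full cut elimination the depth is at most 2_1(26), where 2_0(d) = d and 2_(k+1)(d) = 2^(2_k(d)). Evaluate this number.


Each rank reduction sends depth d to at most 2^d; cut rank r needs r reductions.
2_0(26) = 26
2_1(26) = 2^26 = 67108864
Cut-free depth bound = 67108864

67108864


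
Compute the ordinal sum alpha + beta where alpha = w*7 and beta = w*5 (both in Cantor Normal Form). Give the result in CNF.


Ordinal addition w*7 + w*5:
Both terms have the same exponent 1.
w^e*c + w^e*d = w^e*(c+d).
Result = w^1*(7+5) = w*12

w*12


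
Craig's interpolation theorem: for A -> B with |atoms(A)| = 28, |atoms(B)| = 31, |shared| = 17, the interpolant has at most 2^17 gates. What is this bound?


Shared atoms = 17
Craig interpolant size bound = 2^17
= 131072

131072


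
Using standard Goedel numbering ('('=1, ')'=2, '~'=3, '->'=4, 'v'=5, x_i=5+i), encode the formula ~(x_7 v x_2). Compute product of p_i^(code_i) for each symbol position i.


Formula: ~(x_7 v x_2)
Symbol codes: [3, 1, 12, 5, 7, 2]
Primes: [2, 3, 5, 7, 11, 13]
p_1^3 = 2^3 = 8
p_2^1 = 3^1 = 3
p_3^12 = 5^12 = 244140625
p_4^5 = 7^5 = 16807
p_5^7 = 11^7 = 19487171
p_6^2 = 13^2 = 169
Product = 324322436873982421875000

324322436873982421875000


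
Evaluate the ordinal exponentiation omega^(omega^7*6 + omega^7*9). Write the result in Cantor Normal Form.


omega^(omega^7*6 + omega^7*9):
Both terms of the exponent have the same exponent 7, so they merge: omega^7*6 + omega^7*9 = omega^7*(6+9) = omega^7*15.
omega raised to a CNF ordinal is a single CNF term: Result = omega^(omega^7*15)

omega^(omega^7*15)


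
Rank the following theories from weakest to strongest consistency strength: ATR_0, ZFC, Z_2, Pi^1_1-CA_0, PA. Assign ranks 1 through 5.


Ordering by consistency strength:
1. PA
2. ATR_0
3. Pi^1_1-CA_0
4. Z_2
5. ZFC


ATR_0=2, ZFC=5, Z_2=4, Pi^1_1-CA_0=3, PA=1


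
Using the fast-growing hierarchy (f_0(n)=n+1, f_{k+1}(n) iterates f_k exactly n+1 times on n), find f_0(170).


f_0(170) = 170 + 1 = 171

171


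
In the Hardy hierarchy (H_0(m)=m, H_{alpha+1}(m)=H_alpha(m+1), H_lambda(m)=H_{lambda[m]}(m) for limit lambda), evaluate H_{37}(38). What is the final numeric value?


H_37(38):
For finite ordinals k, H_k(n) = n + k (each successor step adds 1).
H_37(38) = 38 + 37 = 75

75


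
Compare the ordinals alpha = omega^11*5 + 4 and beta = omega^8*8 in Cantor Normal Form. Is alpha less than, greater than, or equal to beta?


Compare term by term from highest exponent:
alpha = omega^11*5 + 4
beta = omega^8*8
Term 1: alpha has omega^11*5, beta has omega^8*8
Term 2: alpha has omega^0*4, beta has omega^0*0
Result: alpha > beta

alpha > beta


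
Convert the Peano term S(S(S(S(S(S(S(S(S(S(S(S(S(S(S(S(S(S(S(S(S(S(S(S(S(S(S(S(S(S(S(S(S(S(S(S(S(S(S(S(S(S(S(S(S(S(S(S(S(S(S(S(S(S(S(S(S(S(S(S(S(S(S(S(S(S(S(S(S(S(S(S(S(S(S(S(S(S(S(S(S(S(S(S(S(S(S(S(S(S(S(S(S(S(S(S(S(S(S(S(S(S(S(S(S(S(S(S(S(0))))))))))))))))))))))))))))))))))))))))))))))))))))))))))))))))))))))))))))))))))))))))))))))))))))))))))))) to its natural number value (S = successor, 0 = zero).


Counting successors applied to 0:
109 applications of S to 0 = 109

109


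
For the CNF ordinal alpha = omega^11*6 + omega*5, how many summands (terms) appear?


CNF: omega^11*6 + omega*5
Count the summands separated by '+':
  term 1: omega^11*6
  term 2: omega*5
Total terms = 2

2


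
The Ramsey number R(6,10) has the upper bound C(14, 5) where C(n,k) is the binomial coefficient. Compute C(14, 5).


R(6,10) <= C(6+10-2, 6-1) = C(14, 5)
C(14, 5) = 14! / (5! * 9!)
= 2002

2002


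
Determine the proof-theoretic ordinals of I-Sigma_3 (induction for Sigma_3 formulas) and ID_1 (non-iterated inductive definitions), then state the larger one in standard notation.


Proof-theoretic ordinal of I-Sigma_3 (induction for Sigma_3 formulas): omega^(omega^(omega^omega))
Proof-theoretic ordinal of ID_1 (non-iterated inductive definitions): psi_0(epsilon_{Omega+1})
Comparing: omega^(omega^(omega^omega)) < psi_0(epsilon_{Omega+1}).
The larger ordinal is psi_0(epsilon_{Omega+1}) (from ID_1 (non-iterated inductive definitions)).

psi_0(epsilon_{Omega+1})


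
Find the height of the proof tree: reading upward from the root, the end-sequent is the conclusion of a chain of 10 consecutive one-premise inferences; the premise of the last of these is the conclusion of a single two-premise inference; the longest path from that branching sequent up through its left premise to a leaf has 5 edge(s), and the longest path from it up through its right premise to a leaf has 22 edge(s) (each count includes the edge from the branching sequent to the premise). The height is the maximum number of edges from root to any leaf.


Longest path through the left premise: 5 edges (measured from the branching sequent)
Longest path through the right premise: 22 edges
Height of the subtree rooted at the branching sequent: max(5, 22) = 22
The branching sequent sits 10 edges above the root (the chain of one-premise inferences), so height = 22 + 10 = 32

32


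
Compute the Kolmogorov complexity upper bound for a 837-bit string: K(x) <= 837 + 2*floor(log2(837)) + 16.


floor(log2(837)) = 9
2 * 9 = 18
K(x) <= 837 + 18 + 16 = 871

871


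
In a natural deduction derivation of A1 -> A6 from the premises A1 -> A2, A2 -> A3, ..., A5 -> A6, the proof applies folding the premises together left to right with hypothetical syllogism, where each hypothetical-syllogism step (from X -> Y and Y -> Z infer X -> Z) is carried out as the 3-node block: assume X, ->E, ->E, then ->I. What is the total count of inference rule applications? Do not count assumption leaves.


There are 5 premises in the chain. The first HS step combines premises 1 and 2; each further premise needs one more HS step.
So 5 premises require 5 - 1 = 4 hypothetical-syllogism steps.
Each HS step uses 3 inference nodes (->E, ->E, ->I).
4 * 3 = 12 total inference nodes.

12


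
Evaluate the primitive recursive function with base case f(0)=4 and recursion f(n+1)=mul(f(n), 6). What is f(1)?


f(0) = 4
f(1) = mul(f(0), 6) = mul(4, 6) = 24


24


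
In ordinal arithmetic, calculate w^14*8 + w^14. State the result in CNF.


Ordinal addition w^14*8 + w^14:
Both terms have the same exponent 14.
w^e*c + w^e*d = w^e*(c+d).
Result = w^14*(8+1) = w^14*9

w^14*9


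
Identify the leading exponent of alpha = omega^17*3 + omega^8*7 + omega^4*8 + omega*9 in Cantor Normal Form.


CNF: omega^17*3 + omega^8*7 + omega^4*8 + omega*9
The leading term is omega^17*3, which has exponent 17.

17


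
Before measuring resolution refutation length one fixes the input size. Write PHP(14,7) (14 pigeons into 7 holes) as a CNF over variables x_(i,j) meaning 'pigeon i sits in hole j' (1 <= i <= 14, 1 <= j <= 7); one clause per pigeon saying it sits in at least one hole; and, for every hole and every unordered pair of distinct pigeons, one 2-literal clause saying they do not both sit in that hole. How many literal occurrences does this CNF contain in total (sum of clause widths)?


PHP(14,7): 14 pigeons, 7 holes, 14*7 = 98 variables.
- pigeon clauses: one per pigeon -> 14 clauses of width 7 -> 98 literals
- hole clauses: 7 holes * C(14,2) = 7 * 91 -> 637 clauses of width 2 -> 1274 literals
Total literal occurrences = 98 + 1274 = 1372

1372


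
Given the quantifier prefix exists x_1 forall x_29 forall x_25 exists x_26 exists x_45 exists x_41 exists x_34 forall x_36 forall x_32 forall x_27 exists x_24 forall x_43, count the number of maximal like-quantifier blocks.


Alternations = 5.
Blocks = alternations + 1 = 6

6


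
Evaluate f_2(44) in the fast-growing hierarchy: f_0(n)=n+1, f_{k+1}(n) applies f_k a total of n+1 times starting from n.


f_2(44) = f_1^45(44)
f_1(m) = 2m + 1.
Iterating: f_1^k(n) = 2^k*(n+1) - 1.
f_2(44) = 2^45*(44+1) - 1 = 35184372088832*45 - 1 = 1583296743997439

1583296743997439


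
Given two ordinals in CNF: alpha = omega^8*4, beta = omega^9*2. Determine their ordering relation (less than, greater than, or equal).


Compare term by term from highest exponent:
alpha = omega^8*4
beta = omega^9*2
Term 1: alpha has omega^8*4, beta has omega^9*2
Result: alpha < beta

alpha < beta


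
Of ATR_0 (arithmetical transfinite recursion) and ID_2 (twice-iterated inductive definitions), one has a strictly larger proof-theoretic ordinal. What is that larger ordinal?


Proof-theoretic ordinal of ATR_0 (arithmetical transfinite recursion): Gamma_0
Proof-theoretic ordinal of ID_2 (twice-iterated inductive definitions): psi_0(epsilon_{Omega_2+1})
Comparing: Gamma_0 < psi_0(epsilon_{Omega_2+1}).
The larger ordinal is psi_0(epsilon_{Omega_2+1}) (from ID_2 (twice-iterated inductive definitions)).

psi_0(epsilon_{Omega_2+1})


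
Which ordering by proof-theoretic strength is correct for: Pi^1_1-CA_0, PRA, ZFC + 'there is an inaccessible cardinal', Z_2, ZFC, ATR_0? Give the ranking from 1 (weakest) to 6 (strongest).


Ordering by consistency strength:
1. PRA
2. ATR_0
3. Pi^1_1-CA_0
4. Z_2
5. ZFC
6. ZFC + 'there is an inaccessible cardinal'


Pi^1_1-CA_0=3, PRA=1, ZFC + 'there is an inaccessible cardinal'=6, Z_2=4, ZFC=5, ATR_0=2


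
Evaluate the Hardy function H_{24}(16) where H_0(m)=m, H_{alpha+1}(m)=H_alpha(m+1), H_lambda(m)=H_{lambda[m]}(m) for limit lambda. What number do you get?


H_24(16):
For finite ordinals k, H_k(n) = n + k (each successor step adds 1).
H_24(16) = 16 + 24 = 40

40


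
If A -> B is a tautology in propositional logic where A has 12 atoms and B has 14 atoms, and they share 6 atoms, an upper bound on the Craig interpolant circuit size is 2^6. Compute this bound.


Shared atoms = 6
Craig interpolant size bound = 2^6
= 64

64


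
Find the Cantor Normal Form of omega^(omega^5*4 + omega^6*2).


omega^(omega^5*4 + omega^6*2):
In ordinal addition a term is absorbed by a following term of strictly larger exponent: 5 < 6, so omega^5*4 + omega^6*2 = omega^6*2.
omega raised to a CNF ordinal is a single CNF term: Result = omega^(omega^6*2)

omega^(omega^6*2)


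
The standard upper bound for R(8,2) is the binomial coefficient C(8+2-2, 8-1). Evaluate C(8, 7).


R(8,2) <= C(8+2-2, 8-1) = C(8, 7)
C(8, 7) = 8! / (7! * 1!)
= 8

8


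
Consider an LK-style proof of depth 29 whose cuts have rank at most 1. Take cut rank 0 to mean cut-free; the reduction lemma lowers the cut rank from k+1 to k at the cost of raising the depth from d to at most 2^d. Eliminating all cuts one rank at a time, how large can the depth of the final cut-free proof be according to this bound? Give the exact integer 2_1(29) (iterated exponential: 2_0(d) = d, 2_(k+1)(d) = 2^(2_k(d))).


Each rank reduction sends depth d to at most 2^d; cut rank r needs r reductions.
2_0(29) = 29
2_1(29) = 2^29 = 536870912
Cut-free depth bound = 536870912

536870912


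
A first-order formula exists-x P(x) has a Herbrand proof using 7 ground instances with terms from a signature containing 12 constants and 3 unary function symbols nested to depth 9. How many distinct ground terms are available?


Herbrand terms by depth:
Depth 0: 12 constants
Depth 1: 36 new terms (running total: 48)
Depth 2: 108 new terms (running total: 156)
Depth 3: 324 new terms (running total: 480)
Depth 4: 972 new terms (running total: 1452)
Depth 5: 2916 new terms (running total: 4368)
Depth 6: 8748 new terms (running total: 13116)
Depth 7: 26244 new terms (running total: 39360)
Depth 8: 78732 new terms (running total: 118092)
Depth 9: 236196 new terms (running total: 354288)
Total distinct ground terms = 354288

354288


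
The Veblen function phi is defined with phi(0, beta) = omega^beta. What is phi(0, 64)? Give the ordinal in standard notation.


phi(0, 64):
phi(0, beta) = omega^beta by definition.
phi(0, 64) = omega^64

omega^64


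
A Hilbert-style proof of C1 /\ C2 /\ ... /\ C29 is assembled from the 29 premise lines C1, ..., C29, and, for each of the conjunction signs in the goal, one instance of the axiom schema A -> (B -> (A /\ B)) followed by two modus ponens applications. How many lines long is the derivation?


Conjoining 29 premises:
- 29 premise lines
- the goal has 28 conjunction signs; each costs 1 axiom instance + 2 MP = 3 lines: 3 * 28 = 84
Total = 29 + 84 = 113 lines.

113


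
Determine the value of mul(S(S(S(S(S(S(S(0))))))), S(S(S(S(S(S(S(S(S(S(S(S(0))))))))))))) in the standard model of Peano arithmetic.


mul(S^7(0), S^12(0)):
S^7(0) = 7
S^12(0) = 12
7 * 12 = 84

84


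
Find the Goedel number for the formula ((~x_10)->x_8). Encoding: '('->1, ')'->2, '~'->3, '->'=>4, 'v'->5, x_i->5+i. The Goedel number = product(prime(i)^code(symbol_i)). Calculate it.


Formula: ((~x_10)->x_8)
Symbol codes: [1, 1, 3, 15, 2, 4, 13, 2]
Primes: [2, 3, 5, 7, 11, 13, 17, 19]
p_1^1 = 2^1 = 2
p_2^1 = 3^1 = 3
p_3^3 = 5^3 = 125
p_4^15 = 7^15 = 4747561509943
p_5^2 = 11^2 = 121
p_6^4 = 13^4 = 28561
p_7^13 = 17^13 = 9904578032905937
p_8^2 = 19^2 = 361
Product = 43998089921406291175963225229892853673250

43998089921406291175963225229892853673250


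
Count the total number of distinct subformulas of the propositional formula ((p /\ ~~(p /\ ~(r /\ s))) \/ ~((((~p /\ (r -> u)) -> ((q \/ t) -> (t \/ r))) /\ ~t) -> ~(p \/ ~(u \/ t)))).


Formula: ((p /\ ~~(p /\ ~(r /\ s))) \/ ~((((~p /\ (r -> u)) -> ((q \/ t) -> (t \/ r))) /\ ~t) -> ~(p \/ ~(u \/ t))))
Subformulas found:
  1. r
  2. q
  3. u
  4. s
  5. t
  6. p
  7. ~t
  8. ~p
  9. (t \/ r)
  10. (q \/ t)
  11. (u \/ t)
  12. (r /\ s)
  13. (r -> u)
  14. ~(r /\ s)
  15. ~(u \/ t)
  16. (p /\ ~(r /\ s))
  17. (p \/ ~(u \/ t))
  18. (~p /\ (r -> u))
  19. ~(p \/ ~(u \/ t))
  20. ~(p /\ ~(r /\ s))
  21. ~~(p /\ ~(r /\ s))
  22. ((q \/ t) -> (t \/ r))
  23. (p /\ ~~(p /\ ~(r /\ s)))
  24. ((~p /\ (r -> u)) -> ((q \/ t) -> (t \/ r)))
  25. (((~p /\ (r -> u)) -> ((q \/ t) -> (t \/ r))) /\ ~t)
  26. ((((~p /\ (r -> u)) -> ((q \/ t) -> (t \/ r))) /\ ~t) -> ~(p \/ ~(u \/ t)))
  27. ~((((~p /\ (r -> u)) -> ((q \/ t) -> (t \/ r))) /\ ~t) -> ~(p \/ ~(u \/ t)))
  28. ((p /\ ~~(p /\ ~(r /\ s))) \/ ~((((~p /\ (r -> u)) -> ((q \/ t) -> (t \/ r))) /\ ~t) -> ~(p \/ ~(u \/ t))))
Total distinct subformulas = 28

28


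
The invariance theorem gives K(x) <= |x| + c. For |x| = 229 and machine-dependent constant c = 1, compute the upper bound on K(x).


K(x) <= |x| + c = 229 + 1 = 230

230


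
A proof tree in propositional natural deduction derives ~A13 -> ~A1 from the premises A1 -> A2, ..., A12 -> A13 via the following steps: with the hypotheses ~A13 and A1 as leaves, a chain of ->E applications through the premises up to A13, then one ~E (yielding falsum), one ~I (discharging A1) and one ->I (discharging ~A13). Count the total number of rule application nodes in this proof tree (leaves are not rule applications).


From hypothesis A1, 12 ->E steps along the 12 premises yield A13.
~E with hypothesis ~A13 gives falsum (1 node); ~I discharging A1 gives ~A1 (1 node); ->I discharging ~A13 gives the goal (1 node).
Total = 12 + 3 = 15 inference nodes.

15


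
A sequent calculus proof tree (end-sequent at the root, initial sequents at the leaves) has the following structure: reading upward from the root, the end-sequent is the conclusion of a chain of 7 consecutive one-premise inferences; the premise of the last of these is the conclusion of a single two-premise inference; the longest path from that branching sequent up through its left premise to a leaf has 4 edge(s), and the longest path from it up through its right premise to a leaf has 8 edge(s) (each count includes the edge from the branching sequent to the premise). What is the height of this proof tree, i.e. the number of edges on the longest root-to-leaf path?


Longest path through the left premise: 4 edges (measured from the branching sequent)
Longest path through the right premise: 8 edges
Height of the subtree rooted at the branching sequent: max(4, 8) = 8
The branching sequent sits 7 edges above the root (the chain of one-premise inferences), so height = 8 + 7 = 15

15


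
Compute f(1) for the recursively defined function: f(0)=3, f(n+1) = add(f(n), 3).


f(0) = 3
f(1) = add(f(0), 3) = add(3, 3) = 6


6


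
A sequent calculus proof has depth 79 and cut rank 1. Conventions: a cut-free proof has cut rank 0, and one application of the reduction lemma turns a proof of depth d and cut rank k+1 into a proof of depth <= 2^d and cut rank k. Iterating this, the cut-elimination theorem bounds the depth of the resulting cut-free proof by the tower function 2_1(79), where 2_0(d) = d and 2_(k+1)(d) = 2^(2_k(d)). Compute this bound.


Each rank reduction sends depth d to at most 2^d; cut rank r needs r reductions.
2_0(79) = 79
2_1(79) = 2^79 = 604462909807314587353088
Cut-free depth bound = 604462909807314587353088

604462909807314587353088


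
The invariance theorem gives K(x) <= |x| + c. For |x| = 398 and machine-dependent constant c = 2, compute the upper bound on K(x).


K(x) <= |x| + c = 398 + 2 = 400

400


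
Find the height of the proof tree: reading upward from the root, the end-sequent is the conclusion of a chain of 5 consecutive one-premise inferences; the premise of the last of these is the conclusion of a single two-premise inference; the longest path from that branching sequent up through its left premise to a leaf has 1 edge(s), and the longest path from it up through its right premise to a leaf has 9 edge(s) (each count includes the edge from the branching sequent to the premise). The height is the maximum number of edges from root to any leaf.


Longest path through the left premise: 1 edges (measured from the branching sequent)
Longest path through the right premise: 9 edges
Height of the subtree rooted at the branching sequent: max(1, 9) = 9
The branching sequent sits 5 edges above the root (the chain of one-premise inferences), so height = 9 + 5 = 14

14


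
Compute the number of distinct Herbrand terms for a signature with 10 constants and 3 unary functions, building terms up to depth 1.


Herbrand terms by depth:
Depth 0: 10 constants
Depth 1: 30 new terms (running total: 40)
Total distinct ground terms = 40

40


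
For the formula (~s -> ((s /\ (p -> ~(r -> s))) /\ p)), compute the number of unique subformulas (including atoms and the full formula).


Formula: (~s -> ((s /\ (p -> ~(r -> s))) /\ p))
Subformulas found:
  1. s
  2. r
  3. p
  4. ~s
  5. (r -> s)
  6. ~(r -> s)
  7. (p -> ~(r -> s))
  8. (s /\ (p -> ~(r -> s)))
  9. ((s /\ (p -> ~(r -> s))) /\ p)
  10. (~s -> ((s /\ (p -> ~(r -> s))) /\ p))
Total distinct subformulas = 10

10


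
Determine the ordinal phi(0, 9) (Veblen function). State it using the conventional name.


phi(0, 9):
phi(0, beta) = omega^beta by definition.
phi(0, 9) = omega^9

omega^9


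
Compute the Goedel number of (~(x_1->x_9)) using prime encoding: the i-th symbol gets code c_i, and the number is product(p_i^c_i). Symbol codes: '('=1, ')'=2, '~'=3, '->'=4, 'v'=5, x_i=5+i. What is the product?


Formula: (~(x_1->x_9))
Symbol codes: [1, 3, 1, 6, 4, 14, 2, 2]
Primes: [2, 3, 5, 7, 11, 13, 17, 19]
p_1^1 = 2^1 = 2
p_2^3 = 3^3 = 27
p_3^1 = 5^1 = 5
p_4^6 = 7^6 = 117649
p_5^4 = 11^4 = 14641
p_6^14 = 13^14 = 3937376385699289
p_7^2 = 17^2 = 289
p_8^2 = 19^2 = 361
Product = 191044580316270113067117439786830

191044580316270113067117439786830


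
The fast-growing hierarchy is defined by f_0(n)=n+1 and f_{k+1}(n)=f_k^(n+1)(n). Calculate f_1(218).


f_1(218) = f_0^219(218)
f_0 adds 1 each time, applied 219 times.
f_1(218) = 218 + 219 = 437

437


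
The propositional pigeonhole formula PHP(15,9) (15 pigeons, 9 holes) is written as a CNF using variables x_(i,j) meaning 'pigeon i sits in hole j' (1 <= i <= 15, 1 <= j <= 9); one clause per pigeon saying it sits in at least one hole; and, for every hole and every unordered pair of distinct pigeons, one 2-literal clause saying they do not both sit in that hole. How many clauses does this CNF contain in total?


PHP(15,9): 15 pigeons, 9 holes, 15*9 = 135 variables.
- pigeon clauses: one per pigeon -> 15 clauses
- hole clauses: 9 holes * C(15,2) = 9 * 105 -> 945 clauses
Total clauses = 15 + 945 = 960

960


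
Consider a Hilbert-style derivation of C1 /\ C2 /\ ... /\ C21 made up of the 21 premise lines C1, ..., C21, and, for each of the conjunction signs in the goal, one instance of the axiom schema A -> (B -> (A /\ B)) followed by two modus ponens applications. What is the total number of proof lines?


Conjoining 21 premises:
- 21 premise lines
- the goal has 20 conjunction signs; each costs 1 axiom instance + 2 MP = 3 lines: 3 * 20 = 60
Total = 21 + 60 = 81 lines.

81


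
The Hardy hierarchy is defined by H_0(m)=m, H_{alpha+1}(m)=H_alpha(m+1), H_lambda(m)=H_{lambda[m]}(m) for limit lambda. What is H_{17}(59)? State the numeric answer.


H_17(59):
For finite ordinals k, H_k(n) = n + k (each successor step adds 1).
H_17(59) = 59 + 17 = 76

76


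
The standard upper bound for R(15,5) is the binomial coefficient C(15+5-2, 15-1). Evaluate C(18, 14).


R(15,5) <= C(15+5-2, 15-1) = C(18, 14)
C(18, 14) = 18! / (14! * 4!)
= 3060

3060


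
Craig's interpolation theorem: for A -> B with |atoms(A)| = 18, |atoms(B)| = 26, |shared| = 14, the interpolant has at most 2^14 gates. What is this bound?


Shared atoms = 14
Craig interpolant size bound = 2^14
= 16384

16384


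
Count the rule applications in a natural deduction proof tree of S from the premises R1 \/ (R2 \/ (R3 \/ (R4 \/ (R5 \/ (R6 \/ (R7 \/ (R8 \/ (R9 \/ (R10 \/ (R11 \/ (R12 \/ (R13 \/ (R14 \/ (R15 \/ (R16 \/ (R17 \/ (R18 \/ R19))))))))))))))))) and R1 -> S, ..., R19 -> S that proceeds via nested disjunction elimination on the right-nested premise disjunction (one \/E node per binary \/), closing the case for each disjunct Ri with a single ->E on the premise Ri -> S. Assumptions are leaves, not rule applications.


The premise R1 \/ (R2 \/ (R3 \/ (R4 \/ (R5 \/ (R6 \/ (R7 \/ (R8 \/ (R9 \/ (R10 \/ (R11 \/ (R12 \/ (R13 \/ (R14 \/ (R15 \/ (R16 \/ (R17 \/ (R18 \/ R19))))))))))))))))) contains 19 disjuncts, hence 18 binary \/ connectives.
- Each binary \/ is eliminated once: 18 \/E nodes.
- Each of the 19 cases Ri derives S by one ->E with Ri -> S: 19 ->E nodes.
Total = 18 + 19 = 37

37


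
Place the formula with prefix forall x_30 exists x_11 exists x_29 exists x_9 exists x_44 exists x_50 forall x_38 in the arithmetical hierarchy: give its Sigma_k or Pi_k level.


Leading quantifier is forall, so the class is Pi.
Number of quantifier blocks = alternations + 1 = 2 + 1 = 3.
Classification: Pi_3

Pi_3


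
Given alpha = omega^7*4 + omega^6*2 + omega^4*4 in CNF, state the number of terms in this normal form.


CNF: omega^7*4 + omega^6*2 + omega^4*4
Count the summands separated by '+':
  term 1: omega^7*4
  term 2: omega^6*2
  term 3: omega^4*4
Total terms = 3

3


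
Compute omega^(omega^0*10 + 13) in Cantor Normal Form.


omega^(omega^0*10 + 13):
omega^0 = 1, so the exponent is 10 + 13 = 23 (finite ordinal addition).
Result = omega^23, already a single CNF term.

omega^23


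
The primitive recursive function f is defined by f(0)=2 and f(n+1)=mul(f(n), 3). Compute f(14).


f(0) = 2
f(1) = mul(f(0), 3) = mul(2, 3) = 6
f(2) = mul(f(1), 3) = mul(6, 3) = 18
f(3) = mul(f(2), 3) = mul(18, 3) = 54
f(4) = mul(f(3), 3) = mul(54, 3) = 162
f(5) = mul(f(4), 3) = mul(162, 3) = 486
f(6) = mul(f(5), 3) = mul(486, 3) = 1458
f(7) = mul(f(6), 3) = mul(1458, 3) = 4374
f(8) = mul(f(7), 3) = mul(4374, 3) = 13122
f(9) = mul(f(8), 3) = mul(13122, 3) = 39366
f(10) = mul(f(9), 3) = mul(39366, 3) = 118098
f(11) = mul(f(10), 3) = mul(118098, 3) = 354294
f(12) = mul(f(11), 3) = mul(354294, 3) = 1062882
f(13) = mul(f(12), 3) = mul(1062882, 3) = 3188646
f(14) = mul(f(13), 3) = mul(3188646, 3) = 9565938


9565938


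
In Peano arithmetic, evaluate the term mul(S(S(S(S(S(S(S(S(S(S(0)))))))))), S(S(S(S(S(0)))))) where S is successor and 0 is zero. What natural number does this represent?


mul(S^10(0), S^5(0)):
S^10(0) = 10
S^5(0) = 5
10 * 5 = 50

50


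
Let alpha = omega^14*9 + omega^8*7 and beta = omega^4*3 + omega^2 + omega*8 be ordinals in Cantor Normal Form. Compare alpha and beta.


Compare term by term from highest exponent:
alpha = omega^14*9 + omega^8*7
beta = omega^4*3 + omega^2 + omega*8
Term 1: alpha has omega^14*9, beta has omega^4*3
Term 2: alpha has omega^8*7, beta has omega^2*1
Term 3: alpha has omega^0*0, beta has omega^1*8
Result: alpha > beta

alpha > beta


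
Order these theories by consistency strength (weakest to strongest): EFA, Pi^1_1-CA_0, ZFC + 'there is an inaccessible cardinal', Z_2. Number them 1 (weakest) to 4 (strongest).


Ordering by consistency strength:
1. EFA
2. Pi^1_1-CA_0
3. Z_2
4. ZFC + 'there is an inaccessible cardinal'


EFA=1, Pi^1_1-CA_0=2, ZFC + 'there is an inaccessible cardinal'=4, Z_2=3


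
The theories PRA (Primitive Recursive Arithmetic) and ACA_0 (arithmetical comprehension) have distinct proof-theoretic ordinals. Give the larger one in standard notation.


Proof-theoretic ordinal of PRA (Primitive Recursive Arithmetic): omega^omega
Proof-theoretic ordinal of ACA_0 (arithmetical comprehension): epsilon_0
Comparing: omega^omega < epsilon_0.
The larger ordinal is epsilon_0 (from ACA_0 (arithmetical comprehension)).

epsilon_0


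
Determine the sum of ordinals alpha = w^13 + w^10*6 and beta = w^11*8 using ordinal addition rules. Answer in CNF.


Ordinal addition (w^13 + w^10*6) + w^11*8:
alpha's leading term has exponent 13 > beta's exponent 11, so it survives.
alpha's tail term has exponent 10 < beta's exponent 11, so it is absorbed by beta.
In ordinal addition, any term followed by a strictly larger-exponent term is absorbed.
Result = w^13 + w^11*8

w^13 + w^11*8


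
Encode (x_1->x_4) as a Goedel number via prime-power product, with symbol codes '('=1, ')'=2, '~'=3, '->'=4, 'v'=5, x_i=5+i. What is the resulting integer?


Formula: (x_1->x_4)
Symbol codes: [1, 6, 4, 9, 2]
Primes: [2, 3, 5, 7, 11]
p_1^1 = 2^1 = 2
p_2^6 = 3^6 = 729
p_3^4 = 5^4 = 625
p_4^9 = 7^9 = 40353607
p_5^2 = 11^2 = 121
Product = 4449439149828750

4449439149828750


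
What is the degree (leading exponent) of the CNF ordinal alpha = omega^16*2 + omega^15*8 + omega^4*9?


CNF: omega^16*2 + omega^15*8 + omega^4*9
The leading term is omega^16*2, which has exponent 16.

16


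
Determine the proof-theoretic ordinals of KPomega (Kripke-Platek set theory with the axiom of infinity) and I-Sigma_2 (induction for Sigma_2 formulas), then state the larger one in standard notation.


Proof-theoretic ordinal of KPomega (Kripke-Platek set theory with the axiom of infinity): psi_0(epsilon_{Omega+1})
Proof-theoretic ordinal of I-Sigma_2 (induction for Sigma_2 formulas): omega^(omega^omega)
Comparing: omega^(omega^omega) < psi_0(epsilon_{Omega+1}).
The larger ordinal is psi_0(epsilon_{Omega+1}) (from KPomega (Kripke-Platek set theory with the axiom of infinity)).

psi_0(epsilon_{Omega+1})


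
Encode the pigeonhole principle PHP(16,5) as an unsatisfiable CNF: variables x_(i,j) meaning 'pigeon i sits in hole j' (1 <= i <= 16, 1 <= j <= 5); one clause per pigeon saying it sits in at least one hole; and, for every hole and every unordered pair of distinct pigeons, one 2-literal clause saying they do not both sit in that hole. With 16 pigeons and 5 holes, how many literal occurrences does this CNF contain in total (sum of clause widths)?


PHP(16,5): 16 pigeons, 5 holes, 16*5 = 80 variables.
- pigeon clauses: one per pigeon -> 16 clauses of width 5 -> 80 literals
- hole clauses: 5 holes * C(16,2) = 5 * 120 -> 600 clauses of width 2 -> 1200 literals
Total literal occurrences = 80 + 1200 = 1280

1280


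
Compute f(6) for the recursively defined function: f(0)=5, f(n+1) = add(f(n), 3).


f(0) = 5
f(1) = add(f(0), 3) = add(5, 3) = 8
f(2) = add(f(1), 3) = add(8, 3) = 11
f(3) = add(f(2), 3) = add(11, 3) = 14
f(4) = add(f(3), 3) = add(14, 3) = 17
f(5) = add(f(4), 3) = add(17, 3) = 20
f(6) = add(f(5), 3) = add(20, 3) = 23


23


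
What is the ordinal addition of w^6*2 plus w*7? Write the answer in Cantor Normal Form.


Ordinal addition w^6*2 + w*7:
Leading exponent of alpha (6) > leading exponent of beta (1).
Since alpha's term has higher exponent than beta's leading term,
the sum is simply alpha followed by beta.
Result = w^6*2 + w*7

w^6*2 + w*7


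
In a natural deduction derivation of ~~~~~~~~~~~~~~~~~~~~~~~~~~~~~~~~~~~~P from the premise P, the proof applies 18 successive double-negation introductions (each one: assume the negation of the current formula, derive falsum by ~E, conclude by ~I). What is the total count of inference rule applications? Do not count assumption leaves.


Each double-negation introduction (from C infer ~~C) uses 2 inference nodes: one ~E (C and ~C give falsum) and one ~I (discharge ~C).
18 double negations = 18 * 2 = 36 inference nodes.

36


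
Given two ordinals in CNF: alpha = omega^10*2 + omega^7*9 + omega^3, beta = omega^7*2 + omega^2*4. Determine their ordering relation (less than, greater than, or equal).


Compare term by term from highest exponent:
alpha = omega^10*2 + omega^7*9 + omega^3
beta = omega^7*2 + omega^2*4
Term 1: alpha has omega^10*2, beta has omega^7*2
Term 2: alpha has omega^7*9, beta has omega^2*4
Term 3: alpha has omega^3*1, beta has omega^0*0
Result: alpha > beta

alpha > beta


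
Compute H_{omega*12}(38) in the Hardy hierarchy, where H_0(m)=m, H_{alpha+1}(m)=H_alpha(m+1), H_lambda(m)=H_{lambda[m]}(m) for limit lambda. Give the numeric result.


H_{omega*12}(38):
For the Hardy hierarchy, H_{omega*k}(n) = 2^k * n.
2^12 = 4096.
4096 * 38 = 155648

155648


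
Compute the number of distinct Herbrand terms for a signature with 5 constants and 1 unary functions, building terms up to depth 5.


Herbrand terms by depth:
Depth 0: 5 constants
Depth 1: 5 new terms (running total: 10)
Depth 2: 5 new terms (running total: 15)
Depth 3: 5 new terms (running total: 20)
Depth 4: 5 new terms (running total: 25)
Depth 5: 5 new terms (running total: 30)
Total distinct ground terms = 30

30


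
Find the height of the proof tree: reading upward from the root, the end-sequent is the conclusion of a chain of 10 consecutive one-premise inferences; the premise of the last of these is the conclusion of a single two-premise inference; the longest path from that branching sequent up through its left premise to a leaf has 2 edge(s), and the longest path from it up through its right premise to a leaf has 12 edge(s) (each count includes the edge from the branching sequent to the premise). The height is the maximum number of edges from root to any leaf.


Longest path through the left premise: 2 edges (measured from the branching sequent)
Longest path through the right premise: 12 edges
Height of the subtree rooted at the branching sequent: max(2, 12) = 12
The branching sequent sits 10 edges above the root (the chain of one-premise inferences), so height = 12 + 10 = 22

22
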